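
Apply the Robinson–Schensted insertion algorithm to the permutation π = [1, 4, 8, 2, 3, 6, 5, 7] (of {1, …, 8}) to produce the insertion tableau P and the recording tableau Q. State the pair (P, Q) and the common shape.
P = [1, 2, 3, 5, 7] / [4, 6] / [8];  Q = [1, 2, 3, 6, 8] / [4, 5] / [7];  common shape = (5, 2, 1)

Row-insert the values π_1, π_2, … into P one at a time, bumping the leftmost entry strictly greater than the inserted value down to the next row. The recording tableau Q records, in position (i, j), the step at which that cell was added to P.
  Insert 1 (step 1): P = [1];  Q = [1]
  Insert 4 (step 2): P = [1, 4];  Q = [1, 2]
  Insert 8 (step 3): P = [1, 4, 8];  Q = [1, 2, 3]
  Insert 2 (step 4): P = [1, 2, 8] / [4];  Q = [1, 2, 3] / [4]
  Insert 3 (step 5): P = [1, 2, 3] / [4, 8];  Q = [1, 2, 3] / [4, 5]
  Insert 6 (step 6): P = [1, 2, 3, 6] / [4, 8];  Q = [1, 2, 3, 6] / [4, 5]
  Insert 5 (step 7): P = [1, 2, 3, 5] / [4, 6] / [8];  Q = [1, 2, 3, 6] / [4, 5] / [7]
  Insert 7 (step 8): P = [1, 2, 3, 5, 7] / [4, 6] / [8];  Q = [1, 2, 3, 6, 8] / [4, 5] / [7]
Final shape: (5, 2, 1).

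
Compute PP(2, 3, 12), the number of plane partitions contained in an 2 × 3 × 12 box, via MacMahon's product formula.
PP(2, 3, 12) = 63700

Evaluate the triple product over i = 1..2, j = 1..3, k = 1..12. The factors are (2/1) · (3/2) · (4/3) · (5/4) · (6/5) · (7/6) · (8/7) · (9/8) · … (72 factors total). The numerators and denominators telescope so the product is an integer; carrying out the multiplication exactly gives PP(2, 3, 12) = 63700.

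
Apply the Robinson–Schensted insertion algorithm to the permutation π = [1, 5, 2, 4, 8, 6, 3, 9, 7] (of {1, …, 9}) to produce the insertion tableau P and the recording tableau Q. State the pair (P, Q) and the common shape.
P = [1, 2, 3, 6, 7] / [4, 8, 9] / [5];  Q = [1, 2, 4, 5, 8] / [3, 6, 9] / [7];  common shape = (5, 3, 1)

Row-insert the values π_1, π_2, … into P one at a time, bumping the leftmost entry strictly greater than the inserted value down to the next row. The recording tableau Q records, in position (i, j), the step at which that cell was added to P.
  Insert 1 (step 1): P = [1];  Q = [1]
  Insert 5 (step 2): P = [1, 5];  Q = [1, 2]
  Insert 2 (step 3): P = [1, 2] / [5];  Q = [1, 2] / [3]
  Insert 4 (step 4): P = [1, 2, 4] / [5];  Q = [1, 2, 4] / [3]
  Insert 8 (step 5): P = [1, 2, 4, 8] / [5];  Q = [1, 2, 4, 5] / [3]
  Insert 6 (step 6): P = [1, 2, 4, 6] / [5, 8];  Q = [1, 2, 4, 5] / [3, 6]
  Insert 3 (step 7): P = [1, 2, 3, 6] / [4, 8] / [5];  Q = [1, 2, 4, 5] / [3, 6] / [7]
  Insert 9 (step 8): P = [1, 2, 3, 6, 9] / [4, 8] / [5];  Q = [1, 2, 4, 5, 8] / [3, 6] / [7]
  Insert 7 (step 9): P = [1, 2, 3, 6, 7] / [4, 8, 9] / [5];  Q = [1, 2, 4, 5, 8] / [3, 6, 9] / [7]
Final shape: (5, 3, 1).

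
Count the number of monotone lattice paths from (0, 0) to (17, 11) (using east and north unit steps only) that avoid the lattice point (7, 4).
Number of paths = 15056340

Total paths from (0, 0) to (17, 11): C(28, 17) = 21474180. Paths through (7, 4): (paths (0, 0) → (7, 4)) × (paths (7, 4) → (17, 11)) = C(11, 7) · C(17, 10) = 330 · 19448 = 6417840. Avoidance count = 21474180 − 6417840 = 15056340.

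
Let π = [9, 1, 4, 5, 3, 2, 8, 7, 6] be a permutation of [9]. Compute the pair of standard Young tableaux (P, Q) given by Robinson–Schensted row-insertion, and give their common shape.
P = [1, 2, 5, 6] / [3, 7] / [4, 8] / [9];  Q = [1, 3, 4, 7] / [2, 8] / [5, 9] / [6];  common shape = (4, 2, 2, 1)

Row-insert the values π_1, π_2, … into P one at a time, bumping the leftmost entry strictly greater than the inserted value down to the next row. The recording tableau Q records, in position (i, j), the step at which that cell was added to P.
  Insert 9 (step 1): P = [9];  Q = [1]
  Insert 1 (step 2): P = [1] / [9];  Q = [1] / [2]
  Insert 4 (step 3): P = [1, 4] / [9];  Q = [1, 3] / [2]
  Insert 5 (step 4): P = [1, 4, 5] / [9];  Q = [1, 3, 4] / [2]
  Insert 3 (step 5): P = [1, 3, 5] / [4] / [9];  Q = [1, 3, 4] / [2] / [5]
  Insert 2 (step 6): P = [1, 2, 5] / [3] / [4] / [9];  Q = [1, 3, 4] / [2] / [5] / [6]
  Insert 8 (step 7): P = [1, 2, 5, 8] / [3] / [4] / [9];  Q = [1, 3, 4, 7] / [2] / [5] / [6]
  Insert 7 (step 8): P = [1, 2, 5, 7] / [3, 8] / [4] / [9];  Q = [1, 3, 4, 7] / [2, 8] / [5] / [6]
  Insert 6 (step 9): P = [1, 2, 5, 6] / [3, 7] / [4, 8] / [9];  Q = [1, 3, 4, 7] / [2, 8] / [5, 9] / [6]
Final shape: (4, 2, 2, 1).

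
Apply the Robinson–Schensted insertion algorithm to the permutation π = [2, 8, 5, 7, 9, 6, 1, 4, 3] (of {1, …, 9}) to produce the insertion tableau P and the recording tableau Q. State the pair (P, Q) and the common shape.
P = [1, 3, 6, 9] / [2, 4] / [5] / [7] / [8];  Q = [1, 2, 4, 5] / [3, 8] / [6] / [7] / [9];  common shape = (4, 2, 1, 1, 1)

Row-insert the values π_1, π_2, … into P one at a time, bumping the leftmost entry strictly greater than the inserted value down to the next row. The recording tableau Q records, in position (i, j), the step at which that cell was added to P.
  Insert 2 (step 1): P = [2];  Q = [1]
  Insert 8 (step 2): P = [2, 8];  Q = [1, 2]
  Insert 5 (step 3): P = [2, 5] / [8];  Q = [1, 2] / [3]
  Insert 7 (step 4): P = [2, 5, 7] / [8];  Q = [1, 2, 4] / [3]
  Insert 9 (step 5): P = [2, 5, 7, 9] / [8];  Q = [1, 2, 4, 5] / [3]
  Insert 6 (step 6): P = [2, 5, 6, 9] / [7] / [8];  Q = [1, 2, 4, 5] / [3] / [6]
  Insert 1 (step 7): P = [1, 5, 6, 9] / [2] / [7] / [8];  Q = [1, 2, 4, 5] / [3] / [6] / [7]
  Insert 4 (step 8): P = [1, 4, 6, 9] / [2, 5] / [7] / [8];  Q = [1, 2, 4, 5] / [3, 8] / [6] / [7]
  Insert 3 (step 9): P = [1, 3, 6, 9] / [2, 4] / [5] / [7] / [8];  Q = [1, 2, 4, 5] / [3, 8] / [6] / [7] / [9]
Final shape: (4, 2, 1, 1, 1).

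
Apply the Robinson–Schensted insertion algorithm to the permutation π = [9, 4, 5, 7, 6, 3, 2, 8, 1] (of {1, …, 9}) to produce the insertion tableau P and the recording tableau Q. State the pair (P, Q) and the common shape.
P = [1, 5, 6, 8] / [2] / [3] / [4] / [7] / [9];  Q = [1, 3, 4, 8] / [2] / [5] / [6] / [7] / [9];  common shape = (4, 1, 1, 1, 1, 1)

Row-insert the values π_1, π_2, … into P one at a time, bumping the leftmost entry strictly greater than the inserted value down to the next row. The recording tableau Q records, in position (i, j), the step at which that cell was added to P.
  Insert 9 (step 1): P = [9];  Q = [1]
  Insert 4 (step 2): P = [4] / [9];  Q = [1] / [2]
  Insert 5 (step 3): P = [4, 5] / [9];  Q = [1, 3] / [2]
  Insert 7 (step 4): P = [4, 5, 7] / [9];  Q = [1, 3, 4] / [2]
  Insert 6 (step 5): P = [4, 5, 6] / [7] / [9];  Q = [1, 3, 4] / [2] / [5]
  Insert 3 (step 6): P = [3, 5, 6] / [4] / [7] / [9];  Q = [1, 3, 4] / [2] / [5] / [6]
  Insert 2 (step 7): P = [2, 5, 6] / [3] / [4] / [7] / [9];  Q = [1, 3, 4] / [2] / [5] / [6] / [7]
  Insert 8 (step 8): P = [2, 5, 6, 8] / [3] / [4] / [7] / [9];  Q = [1, 3, 4, 8] / [2] / [5] / [6] / [7]
  Insert 1 (step 9): P = [1, 5, 6, 8] / [2] / [3] / [4] / [7] / [9];  Q = [1, 3, 4, 8] / [2] / [5] / [6] / [7] / [9]
Final shape: (4, 1, 1, 1, 1, 1).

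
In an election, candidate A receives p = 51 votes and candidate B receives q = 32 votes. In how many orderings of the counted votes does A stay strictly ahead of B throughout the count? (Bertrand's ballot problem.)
Strict-lead orderings = 22129082049964333217202

Total orderings of the 83 votes with 51 for A: C(83, 51) = 96669147902475771422514. By the Bertrand ballot formula (Cycle Lemma / reflection principle), the number of orderings in which A is strictly ahead of B throughout is (p − q)/(p + q) · C(p + q, p) = (51 − 32)/(51 + 32) · 96669147902475771422514 = 22129082049964333217202.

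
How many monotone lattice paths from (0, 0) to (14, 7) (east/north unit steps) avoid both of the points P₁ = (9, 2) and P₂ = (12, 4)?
Number of paths = 89720

Inclusion–exclusion. Total paths: C(21, 14) = 116280. Through P₁: C(11, 9)·C(10, 5) = 13860. Through P₂: C(16, 12)·C(5, 2) = 18200. Since P₁ is strictly southwest of P₂, a monotone path through both must visit P₁ then P₂; paths through both = C(11, 9)·C(5, 3)·C(5, 2) = 5500. Avoid both = 116280 − 13860 − 18200 + 5500 = 89720.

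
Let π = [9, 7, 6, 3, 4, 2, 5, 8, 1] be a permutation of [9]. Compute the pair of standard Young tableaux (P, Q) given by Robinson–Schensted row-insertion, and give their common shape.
P = [1, 4, 5, 8] / [2] / [3] / [6] / [7] / [9];  Q = [1, 5, 7, 8] / [2] / [3] / [4] / [6] / [9];  common shape = (4, 1, 1, 1, 1, 1)

Row-insert the values π_1, π_2, … into P one at a time, bumping the leftmost entry strictly greater than the inserted value down to the next row. The recording tableau Q records, in position (i, j), the step at which that cell was added to P.
  Insert 9 (step 1): P = [9];  Q = [1]
  Insert 7 (step 2): P = [7] / [9];  Q = [1] / [2]
  Insert 6 (step 3): P = [6] / [7] / [9];  Q = [1] / [2] / [3]
  Insert 3 (step 4): P = [3] / [6] / [7] / [9];  Q = [1] / [2] / [3] / [4]
  Insert 4 (step 5): P = [3, 4] / [6] / [7] / [9];  Q = [1, 5] / [2] / [3] / [4]
  Insert 2 (step 6): P = [2, 4] / [3] / [6] / [7] / [9];  Q = [1, 5] / [2] / [3] / [4] / [6]
  Insert 5 (step 7): P = [2, 4, 5] / [3] / [6] / [7] / [9];  Q = [1, 5, 7] / [2] / [3] / [4] / [6]
  Insert 8 (step 8): P = [2, 4, 5, 8] / [3] / [6] / [7] / [9];  Q = [1, 5, 7, 8] / [2] / [3] / [4] / [6]
  Insert 1 (step 9): P = [1, 4, 5, 8] / [2] / [3] / [6] / [7] / [9];  Q = [1, 5, 7, 8] / [2] / [3] / [4] / [6] / [9]
Final shape: (4, 1, 1, 1, 1, 1).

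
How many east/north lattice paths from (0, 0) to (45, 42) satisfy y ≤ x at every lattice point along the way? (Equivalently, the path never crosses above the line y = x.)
Number of paths = 1090517614891254687077640

By the reflection principle (André's argument), the number of monotone paths to (45, 42) with n ≤ m that never go above y = x is C(87, 45) − C(87, 46) = 12540952571249428901392860 − 11450434956358174214315220 = 1090517614891254687077640.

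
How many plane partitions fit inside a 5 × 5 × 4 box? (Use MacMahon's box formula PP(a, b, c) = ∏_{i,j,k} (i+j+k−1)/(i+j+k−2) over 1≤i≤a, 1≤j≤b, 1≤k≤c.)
PP(5, 5, 4) = 16818516

Evaluate the triple product over i = 1..5, j = 1..5, k = 1..4. The factors are (2/1) · (3/2) · (4/3) · (5/4) · (3/2) · (4/3) · (5/4) · (6/5) · … (100 factors total). The numerators and denominators telescope so the product is an integer; carrying out the multiplication exactly gives PP(5, 5, 4) = 16818516.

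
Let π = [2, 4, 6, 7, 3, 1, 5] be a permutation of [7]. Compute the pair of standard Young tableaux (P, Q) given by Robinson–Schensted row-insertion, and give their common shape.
P = [1, 3, 5, 7] / [2, 6] / [4];  Q = [1, 2, 3, 4] / [5, 7] / [6];  common shape = (4, 2, 1)

Row-insert the values π_1, π_2, … into P one at a time, bumping the leftmost entry strictly greater than the inserted value down to the next row. The recording tableau Q records, in position (i, j), the step at which that cell was added to P.
  Insert 2 (step 1): P = [2];  Q = [1]
  Insert 4 (step 2): P = [2, 4];  Q = [1, 2]
  Insert 6 (step 3): P = [2, 4, 6];  Q = [1, 2, 3]
  Insert 7 (step 4): P = [2, 4, 6, 7];  Q = [1, 2, 3, 4]
  Insert 3 (step 5): P = [2, 3, 6, 7] / [4];  Q = [1, 2, 3, 4] / [5]
  Insert 1 (step 6): P = [1, 3, 6, 7] / [2] / [4];  Q = [1, 2, 3, 4] / [5] / [6]
  Insert 5 (step 7): P = [1, 3, 5, 7] / [2, 6] / [4];  Q = [1, 2, 3, 4] / [5, 7] / [6]
Final shape: (4, 2, 1).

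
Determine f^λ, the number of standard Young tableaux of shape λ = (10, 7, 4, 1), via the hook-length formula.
# SYT of shape (10, 7, 4, 1) = 203743232

Hook-length formula: f^λ = n! / Π hook(c), product over all cells c of the Young diagram. For λ = (10, 7, 4, 1), n = 22 boxes. Hook lengths by row (left-to-right, top-to-bottom): [13, 11, 10, 9, 7, 6, 5, 3, 2, 1]; [9, 7, 6, 5, 3, 2, 1]; [5, 3, 2, 1]; [1]. Product of hooks = 5516751240000. So f^λ = 22! / 5516751240000 = 1124000727777607680000 / 5516751240000 = 203743232.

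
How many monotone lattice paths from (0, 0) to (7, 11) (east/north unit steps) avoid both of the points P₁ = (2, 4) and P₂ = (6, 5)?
Number of paths = 17235

Inclusion–exclusion. Total paths: C(18, 7) = 31824. Through P₁: C(6, 2)·C(12, 5) = 11880. Through P₂: C(11, 6)·C(7, 1) = 3234. Since P₁ is strictly southwest of P₂, a monotone path through both must visit P₁ then P₂; paths through both = C(6, 2)·C(5, 4)·C(7, 1) = 525. Avoid both = 31824 − 11880 − 3234 + 525 = 17235.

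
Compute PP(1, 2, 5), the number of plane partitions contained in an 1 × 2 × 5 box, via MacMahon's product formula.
PP(1, 2, 5) = 21

Evaluate the triple product over i = 1..1, j = 1..2, k = 1..5. The factors are (2/1) · (3/2) · (4/3) · (5/4) · (6/5) · (3/2) · (4/3) · (5/4) · … (10 factors total). The numerators and denominators telescope so the product is an integer; carrying out the multiplication exactly gives PP(1, 2, 5) = 21.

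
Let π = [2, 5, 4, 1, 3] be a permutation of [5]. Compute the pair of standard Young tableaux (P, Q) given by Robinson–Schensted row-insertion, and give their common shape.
P = [1, 3] / [2, 4] / [5];  Q = [1, 2] / [3, 5] / [4];  common shape = (2, 2, 1)

Row-insert the values π_1, π_2, … into P one at a time, bumping the leftmost entry strictly greater than the inserted value down to the next row. The recording tableau Q records, in position (i, j), the step at which that cell was added to P.
  Insert 2 (step 1): P = [2];  Q = [1]
  Insert 5 (step 2): P = [2, 5];  Q = [1, 2]
  Insert 4 (step 3): P = [2, 4] / [5];  Q = [1, 2] / [3]
  Insert 1 (step 4): P = [1, 4] / [2] / [5];  Q = [1, 2] / [3] / [4]
  Insert 3 (step 5): P = [1, 3] / [2, 4] / [5];  Q = [1, 2] / [3, 5] / [4]
Final shape: (2, 2, 1).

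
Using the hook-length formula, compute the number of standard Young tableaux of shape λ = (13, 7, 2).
# SYT of shape (13, 7, 2) = 5819814

Hook-length formula: f^λ = n! / Π hook(c), product over all cells c of the Young diagram. For λ = (13, 7, 2), n = 22 boxes. Hook lengths by row (left-to-right, top-to-bottom): [15, 14, 12, 11, 10, 9, 8, 6, 5, 4, 3, 2, 1]; [8, 7, 5, 4, 3, 2, 1]; [2, 1]. Product of hooks = 193133445120000. So f^λ = 22! / 193133445120000 = 1124000727777607680000 / 193133445120000 = 5819814.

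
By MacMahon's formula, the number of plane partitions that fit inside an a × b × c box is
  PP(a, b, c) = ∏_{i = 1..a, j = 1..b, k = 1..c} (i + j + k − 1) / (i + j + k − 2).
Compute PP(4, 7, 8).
PP(4, 7, 8) = 1318349483880

Evaluate the triple product over i = 1..4, j = 1..7, k = 1..8. The factors are (2/1) · (3/2) · (4/3) · (5/4) · (6/5) · (7/6) · (8/7) · (9/8) · … (224 factors total). The numerators and denominators telescope so the product is an integer; carrying out the multiplication exactly gives PP(4, 7, 8) = 1318349483880.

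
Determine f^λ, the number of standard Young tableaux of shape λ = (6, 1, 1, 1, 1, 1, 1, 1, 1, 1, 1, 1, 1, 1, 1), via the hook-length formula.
# SYT of shape (6, 1, 1, 1, 1, 1, 1, 1, 1, 1, 1, 1, 1, 1, 1) = 11628

Hook-length formula: f^λ = n! / Π hook(c), product over all cells c of the Young diagram. For λ = (6, 1, 1, 1, 1, 1, 1, 1, 1, 1, 1, 1, 1, 1, 1), n = 20 boxes. Hook lengths by row (left-to-right, top-to-bottom): [20, 5, 4, 3, 2, 1]; [14]; [13]; [12]; [11]; [10]; [9]; [8]; [7]; [6]; [5]; [4]; [3]; [2]; [1]. Product of hooks = 209227898880000. So f^λ = 20! / 209227898880000 = 2432902008176640000 / 209227898880000 = 11628.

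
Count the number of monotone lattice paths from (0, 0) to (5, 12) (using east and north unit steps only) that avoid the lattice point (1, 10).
Number of paths = 6023

Total paths from (0, 0) to (5, 12): C(17, 5) = 6188. Paths through (1, 10): (paths (0, 0) → (1, 10)) × (paths (1, 10) → (5, 12)) = C(11, 1) · C(6, 4) = 11 · 15 = 165. Avoidance count = 6188 − 165 = 6023.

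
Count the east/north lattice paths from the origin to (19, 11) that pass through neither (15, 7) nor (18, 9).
Number of paths = 33745065

Inclusion–exclusion. Total paths: C(30, 19) = 54627300. Through P₁: C(22, 15)·C(8, 4) = 11938080. Through P₂: C(27, 18)·C(3, 1) = 14060475. Since P₁ is strictly southwest of P₂, a monotone path through both must visit P₁ then P₂; paths through both = C(22, 15)·C(5, 3)·C(3, 1) = 5116320. Avoid both = 54627300 − 11938080 − 14060475 + 5116320 = 33745065.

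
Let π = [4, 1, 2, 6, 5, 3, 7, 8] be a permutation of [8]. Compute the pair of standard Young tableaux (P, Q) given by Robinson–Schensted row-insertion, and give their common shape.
P = [1, 2, 3, 7, 8] / [4, 5] / [6];  Q = [1, 3, 4, 7, 8] / [2, 5] / [6];  common shape = (5, 2, 1)

Row-insert the values π_1, π_2, … into P one at a time, bumping the leftmost entry strictly greater than the inserted value down to the next row. The recording tableau Q records, in position (i, j), the step at which that cell was added to P.
  Insert 4 (step 1): P = [4];  Q = [1]
  Insert 1 (step 2): P = [1] / [4];  Q = [1] / [2]
  Insert 2 (step 3): P = [1, 2] / [4];  Q = [1, 3] / [2]
  Insert 6 (step 4): P = [1, 2, 6] / [4];  Q = [1, 3, 4] / [2]
  Insert 5 (step 5): P = [1, 2, 5] / [4, 6];  Q = [1, 3, 4] / [2, 5]
  Insert 3 (step 6): P = [1, 2, 3] / [4, 5] / [6];  Q = [1, 3, 4] / [2, 5] / [6]
  Insert 7 (step 7): P = [1, 2, 3, 7] / [4, 5] / [6];  Q = [1, 3, 4, 7] / [2, 5] / [6]
  Insert 8 (step 8): P = [1, 2, 3, 7, 8] / [4, 5] / [6];  Q = [1, 3, 4, 7, 8] / [2, 5] / [6]
Final shape: (5, 2, 1).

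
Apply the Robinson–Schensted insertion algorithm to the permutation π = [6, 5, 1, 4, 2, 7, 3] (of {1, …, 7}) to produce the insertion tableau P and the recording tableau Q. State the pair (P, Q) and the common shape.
P = [1, 2, 3] / [4, 7] / [5] / [6];  Q = [1, 4, 6] / [2, 7] / [3] / [5];  common shape = (3, 2, 1, 1)

Row-insert the values π_1, π_2, … into P one at a time, bumping the leftmost entry strictly greater than the inserted value down to the next row. The recording tableau Q records, in position (i, j), the step at which that cell was added to P.
  Insert 6 (step 1): P = [6];  Q = [1]
  Insert 5 (step 2): P = [5] / [6];  Q = [1] / [2]
  Insert 1 (step 3): P = [1] / [5] / [6];  Q = [1] / [2] / [3]
  Insert 4 (step 4): P = [1, 4] / [5] / [6];  Q = [1, 4] / [2] / [3]
  Insert 2 (step 5): P = [1, 2] / [4] / [5] / [6];  Q = [1, 4] / [2] / [3] / [5]
  Insert 7 (step 6): P = [1, 2, 7] / [4] / [5] / [6];  Q = [1, 4, 6] / [2] / [3] / [5]
  Insert 3 (step 7): P = [1, 2, 3] / [4, 7] / [5] / [6];  Q = [1, 4, 6] / [2, 7] / [3] / [5]
Final shape: (3, 2, 1, 1).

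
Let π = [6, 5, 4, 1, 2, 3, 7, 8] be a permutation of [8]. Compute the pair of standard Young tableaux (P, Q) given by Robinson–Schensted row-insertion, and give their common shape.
P = [1, 2, 3, 7, 8] / [4] / [5] / [6];  Q = [1, 5, 6, 7, 8] / [2] / [3] / [4];  common shape = (5, 1, 1, 1)

Row-insert the values π_1, π_2, … into P one at a time, bumping the leftmost entry strictly greater than the inserted value down to the next row. The recording tableau Q records, in position (i, j), the step at which that cell was added to P.
  Insert 6 (step 1): P = [6];  Q = [1]
  Insert 5 (step 2): P = [5] / [6];  Q = [1] / [2]
  Insert 4 (step 3): P = [4] / [5] / [6];  Q = [1] / [2] / [3]
  Insert 1 (step 4): P = [1] / [4] / [5] / [6];  Q = [1] / [2] / [3] / [4]
  Insert 2 (step 5): P = [1, 2] / [4] / [5] / [6];  Q = [1, 5] / [2] / [3] / [4]
  Insert 3 (step 6): P = [1, 2, 3] / [4] / [5] / [6];  Q = [1, 5, 6] / [2] / [3] / [4]
  Insert 7 (step 7): P = [1, 2, 3, 7] / [4] / [5] / [6];  Q = [1, 5, 6, 7] / [2] / [3] / [4]
  Insert 8 (step 8): P = [1, 2, 3, 7, 8] / [4] / [5] / [6];  Q = [1, 5, 6, 7, 8] / [2] / [3] / [4]
Final shape: (5, 1, 1, 1).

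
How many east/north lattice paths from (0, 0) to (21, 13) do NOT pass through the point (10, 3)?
Number of paths = 827106984

Total paths from (0, 0) to (21, 13): C(34, 21) = 927983760. Paths through (10, 3): (paths (0, 0) → (10, 3)) × (paths (10, 3) → (21, 13)) = C(13, 10) · C(21, 11) = 286 · 352716 = 100876776. Avoidance count = 927983760 − 100876776 = 827106984.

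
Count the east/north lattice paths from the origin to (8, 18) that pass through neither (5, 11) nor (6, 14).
Number of paths = 718795

Inclusion–exclusion. Total paths: C(26, 8) = 1562275. Through P₁: C(16, 5)·C(10, 3) = 524160. Through P₂: C(20, 6)·C(6, 2) = 581400. Since P₁ is strictly southwest of P₂, a monotone path through both must visit P₁ then P₂; paths through both = C(16, 5)·C(4, 1)·C(6, 2) = 262080. Avoid both = 1562275 − 524160 − 581400 + 262080 = 718795.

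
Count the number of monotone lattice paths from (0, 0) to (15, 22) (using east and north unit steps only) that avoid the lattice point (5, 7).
Number of paths = 6775341840

Total paths from (0, 0) to (15, 22): C(37, 15) = 9364199760. Paths through (5, 7): (paths (0, 0) → (5, 7)) × (paths (5, 7) → (15, 22)) = C(12, 5) · C(25, 10) = 792 · 3268760 = 2588857920. Avoidance count = 9364199760 − 2588857920 = 6775341840.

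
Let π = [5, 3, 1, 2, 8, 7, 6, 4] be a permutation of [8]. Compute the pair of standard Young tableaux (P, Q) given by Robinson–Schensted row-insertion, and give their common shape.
P = [1, 2, 4] / [3, 6] / [5, 7] / [8];  Q = [1, 4, 5] / [2, 6] / [3, 7] / [8];  common shape = (3, 2, 2, 1)

Row-insert the values π_1, π_2, … into P one at a time, bumping the leftmost entry strictly greater than the inserted value down to the next row. The recording tableau Q records, in position (i, j), the step at which that cell was added to P.
  Insert 5 (step 1): P = [5];  Q = [1]
  Insert 3 (step 2): P = [3] / [5];  Q = [1] / [2]
  Insert 1 (step 3): P = [1] / [3] / [5];  Q = [1] / [2] / [3]
  Insert 2 (step 4): P = [1, 2] / [3] / [5];  Q = [1, 4] / [2] / [3]
  Insert 8 (step 5): P = [1, 2, 8] / [3] / [5];  Q = [1, 4, 5] / [2] / [3]
  Insert 7 (step 6): P = [1, 2, 7] / [3, 8] / [5];  Q = [1, 4, 5] / [2, 6] / [3]
  Insert 6 (step 7): P = [1, 2, 6] / [3, 7] / [5, 8];  Q = [1, 4, 5] / [2, 6] / [3, 7]
  Insert 4 (step 8): P = [1, 2, 4] / [3, 6] / [5, 7] / [8];  Q = [1, 4, 5] / [2, 6] / [3, 7] / [8]
Final shape: (3, 2, 2, 1).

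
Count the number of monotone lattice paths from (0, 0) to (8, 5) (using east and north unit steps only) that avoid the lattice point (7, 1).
Number of paths = 1247

Total paths from (0, 0) to (8, 5): C(13, 8) = 1287. Paths through (7, 1): (paths (0, 0) → (7, 1)) × (paths (7, 1) → (8, 5)) = C(8, 7) · C(5, 1) = 8 · 5 = 40. Avoidance count = 1287 − 40 = 1247.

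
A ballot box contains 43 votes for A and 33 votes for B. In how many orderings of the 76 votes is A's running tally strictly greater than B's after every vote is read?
Strict-lead orderings = 472910945943110671500

Total orderings of the 76 votes with 43 for A: C(76, 43) = 3594123189167641103400. By the Bertrand ballot formula (Cycle Lemma / reflection principle), the number of orderings in which A is strictly ahead of B throughout is (p − q)/(p + q) · C(p + q, p) = (43 − 33)/(43 + 33) · 3594123189167641103400 = 472910945943110671500.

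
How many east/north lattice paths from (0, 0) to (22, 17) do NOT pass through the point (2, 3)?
Number of paths = 37101361410

Total paths from (0, 0) to (22, 17): C(39, 22) = 51021117810. Paths through (2, 3): (paths (0, 0) → (2, 3)) × (paths (2, 3) → (22, 17)) = C(5, 2) · C(34, 20) = 10 · 1391975640 = 13919756400. Avoidance count = 51021117810 − 13919756400 = 37101361410.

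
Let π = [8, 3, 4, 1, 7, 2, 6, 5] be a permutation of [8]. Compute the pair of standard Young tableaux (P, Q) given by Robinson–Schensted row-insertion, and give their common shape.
P = [1, 2, 5] / [3, 4, 6] / [7] / [8];  Q = [1, 3, 5] / [2, 6, 7] / [4] / [8];  common shape = (3, 3, 1, 1)

Row-insert the values π_1, π_2, … into P one at a time, bumping the leftmost entry strictly greater than the inserted value down to the next row. The recording tableau Q records, in position (i, j), the step at which that cell was added to P.
  Insert 8 (step 1): P = [8];  Q = [1]
  Insert 3 (step 2): P = [3] / [8];  Q = [1] / [2]
  Insert 4 (step 3): P = [3, 4] / [8];  Q = [1, 3] / [2]
  Insert 1 (step 4): P = [1, 4] / [3] / [8];  Q = [1, 3] / [2] / [4]
  Insert 7 (step 5): P = [1, 4, 7] / [3] / [8];  Q = [1, 3, 5] / [2] / [4]
  Insert 2 (step 6): P = [1, 2, 7] / [3, 4] / [8];  Q = [1, 3, 5] / [2, 6] / [4]
  Insert 6 (step 7): P = [1, 2, 6] / [3, 4, 7] / [8];  Q = [1, 3, 5] / [2, 6, 7] / [4]
  Insert 5 (step 8): P = [1, 2, 5] / [3, 4, 6] / [7] / [8];  Q = [1, 3, 5] / [2, 6, 7] / [4] / [8]
Final shape: (3, 3, 1, 1).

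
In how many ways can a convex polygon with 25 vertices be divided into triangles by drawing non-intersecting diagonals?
C_23 = 343059613650

These polygon triangulations are counted by the Catalan number C_n = (1/(n + 1)) · C(2n, n). For n = 23: C_23 = (1/24) · C(46, 23) = 8233430727600/24 = 343059613650.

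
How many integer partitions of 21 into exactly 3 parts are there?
p(21, 3 parts) = 37

Partitions of n into exactly k parts are in bijection with partitions of n − k into at most k parts (subtract 1 from each part). So p(21, exactly 3) = p(18, parts ≤ 3). Computing via the recurrence p(m, j) = p(m, j−1) + p(m−j, j) gives 37.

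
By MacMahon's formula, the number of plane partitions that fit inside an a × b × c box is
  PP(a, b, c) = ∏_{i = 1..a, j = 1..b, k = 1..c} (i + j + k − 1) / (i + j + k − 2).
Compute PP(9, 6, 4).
PP(9, 6, 4) = 559299781040

Evaluate the triple product over i = 1..9, j = 1..6, k = 1..4. The factors are (2/1) · (3/2) · (4/3) · (5/4) · (3/2) · (4/3) · (5/4) · (6/5) · … (216 factors total). The numerators and denominators telescope so the product is an integer; carrying out the multiplication exactly gives PP(9, 6, 4) = 559299781040.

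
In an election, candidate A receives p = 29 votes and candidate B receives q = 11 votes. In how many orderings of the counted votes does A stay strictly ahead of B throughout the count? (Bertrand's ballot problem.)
Strict-lead orderings = 1040310648

Total orderings of the 40 votes with 29 for A: C(40, 29) = 2311801440. By the Bertrand ballot formula (Cycle Lemma / reflection principle), the number of orderings in which A is strictly ahead of B throughout is (p − q)/(p + q) · C(p + q, p) = (29 − 11)/(29 + 11) · 2311801440 = 1040310648.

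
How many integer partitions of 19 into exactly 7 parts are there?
p(19, 7 parts) = 65

Partitions of n into exactly k parts are in bijection with partitions of n − k into at most k parts (subtract 1 from each part). So p(19, exactly 7) = p(12, parts ≤ 7). Computing via the recurrence p(m, j) = p(m, j−1) + p(m−j, j) gives 65.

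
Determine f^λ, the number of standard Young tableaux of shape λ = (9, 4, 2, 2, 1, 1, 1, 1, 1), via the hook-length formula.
# SYT of shape (9, 4, 2, 2, 1, 1, 1, 1, 1) = 605011680

Hook-length formula: f^λ = n! / Π hook(c), product over all cells c of the Young diagram. For λ = (9, 4, 2, 2, 1, 1, 1, 1, 1), n = 22 boxes. Hook lengths by row (left-to-right, top-to-bottom): [17, 11, 8, 7, 5, 4, 3, 2, 1]; [11, 5, 2, 1]; [8, 2]; [7, 1]; [5]; [4]; [3]; [2]; [1]. Product of hooks = 1857816576000. So f^λ = 22! / 1857816576000 = 1124000727777607680000 / 1857816576000 = 605011680.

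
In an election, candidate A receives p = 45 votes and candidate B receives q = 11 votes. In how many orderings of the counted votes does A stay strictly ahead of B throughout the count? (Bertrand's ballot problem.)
Strict-lead orderings = 90404916420

Total orderings of the 56 votes with 45 for A: C(56, 45) = 148902215280. By the Bertrand ballot formula (Cycle Lemma / reflection principle), the number of orderings in which A is strictly ahead of B throughout is (p − q)/(p + q) · C(p + q, p) = (45 − 11)/(45 + 11) · 148902215280 = 90404916420.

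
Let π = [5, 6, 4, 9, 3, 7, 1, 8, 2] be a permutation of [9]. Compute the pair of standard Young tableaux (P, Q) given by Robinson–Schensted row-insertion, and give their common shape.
P = [1, 2, 7, 8] / [3, 6] / [4, 9] / [5];  Q = [1, 2, 4, 8] / [3, 6] / [5, 9] / [7];  common shape = (4, 2, 2, 1)

Row-insert the values π_1, π_2, … into P one at a time, bumping the leftmost entry strictly greater than the inserted value down to the next row. The recording tableau Q records, in position (i, j), the step at which that cell was added to P.
  Insert 5 (step 1): P = [5];  Q = [1]
  Insert 6 (step 2): P = [5, 6];  Q = [1, 2]
  Insert 4 (step 3): P = [4, 6] / [5];  Q = [1, 2] / [3]
  Insert 9 (step 4): P = [4, 6, 9] / [5];  Q = [1, 2, 4] / [3]
  Insert 3 (step 5): P = [3, 6, 9] / [4] / [5];  Q = [1, 2, 4] / [3] / [5]
  Insert 7 (step 6): P = [3, 6, 7] / [4, 9] / [5];  Q = [1, 2, 4] / [3, 6] / [5]
  Insert 1 (step 7): P = [1, 6, 7] / [3, 9] / [4] / [5];  Q = [1, 2, 4] / [3, 6] / [5] / [7]
  Insert 8 (step 8): P = [1, 6, 7, 8] / [3, 9] / [4] / [5];  Q = [1, 2, 4, 8] / [3, 6] / [5] / [7]
  Insert 2 (step 9): P = [1, 2, 7, 8] / [3, 6] / [4, 9] / [5];  Q = [1, 2, 4, 8] / [3, 6] / [5, 9] / [7]
Final shape: (4, 2, 2, 1).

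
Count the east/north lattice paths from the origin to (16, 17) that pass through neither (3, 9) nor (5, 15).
Number of paths = 1121306478

Inclusion–exclusion. Total paths: C(33, 16) = 1166803110. Through P₁: C(12, 3)·C(21, 13) = 44767800. Through P₂: C(20, 5)·C(13, 11) = 1209312. Since P₁ is strictly southwest of P₂, a monotone path through both must visit P₁ then P₂; paths through both = C(12, 3)·C(8, 2)·C(13, 11) = 480480. Avoid both = 1166803110 − 44767800 − 1209312 + 480480 = 1121306478.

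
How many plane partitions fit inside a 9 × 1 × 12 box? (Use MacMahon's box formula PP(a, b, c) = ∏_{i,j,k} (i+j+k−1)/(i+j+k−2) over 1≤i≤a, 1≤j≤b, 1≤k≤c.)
PP(9, 1, 12) = 293930

Evaluate the triple product over i = 1..9, j = 1..1, k = 1..12. The factors are (2/1) · (3/2) · (4/3) · (5/4) · (6/5) · (7/6) · (8/7) · (9/8) · … (108 factors total). The numerators and denominators telescope so the product is an integer; carrying out the multiplication exactly gives PP(9, 1, 12) = 293930.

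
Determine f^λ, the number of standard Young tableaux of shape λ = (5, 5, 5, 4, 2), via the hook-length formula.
# SYT of shape (5, 5, 5, 4, 2) = 87297210

Hook-length formula: f^λ = n! / Π hook(c), product over all cells c of the Young diagram. For λ = (5, 5, 5, 4, 2), n = 21 boxes. Hook lengths by row (left-to-right, top-to-bottom): [9, 8, 6, 5, 3]; [8, 7, 5, 4, 2]; [7, 6, 4, 3, 1]; [5, 4, 2, 1]; [2, 1]. Product of hooks = 585252864000. So f^λ = 21! / 585252864000 = 51090942171709440000 / 585252864000 = 87297210.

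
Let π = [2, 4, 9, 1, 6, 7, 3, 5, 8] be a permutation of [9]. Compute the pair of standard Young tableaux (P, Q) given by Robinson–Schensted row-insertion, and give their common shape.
P = [1, 3, 5, 7, 8] / [2, 4, 6] / [9];  Q = [1, 2, 3, 6, 9] / [4, 5, 8] / [7];  common shape = (5, 3, 1)

Row-insert the values π_1, π_2, … into P one at a time, bumping the leftmost entry strictly greater than the inserted value down to the next row. The recording tableau Q records, in position (i, j), the step at which that cell was added to P.
  Insert 2 (step 1): P = [2];  Q = [1]
  Insert 4 (step 2): P = [2, 4];  Q = [1, 2]
  Insert 9 (step 3): P = [2, 4, 9];  Q = [1, 2, 3]
  Insert 1 (step 4): P = [1, 4, 9] / [2];  Q = [1, 2, 3] / [4]
  Insert 6 (step 5): P = [1, 4, 6] / [2, 9];  Q = [1, 2, 3] / [4, 5]
  Insert 7 (step 6): P = [1, 4, 6, 7] / [2, 9];  Q = [1, 2, 3, 6] / [4, 5]
  Insert 3 (step 7): P = [1, 3, 6, 7] / [2, 4] / [9];  Q = [1, 2, 3, 6] / [4, 5] / [7]
  Insert 5 (step 8): P = [1, 3, 5, 7] / [2, 4, 6] / [9];  Q = [1, 2, 3, 6] / [4, 5, 8] / [7]
  Insert 8 (step 9): P = [1, 3, 5, 7, 8] / [2, 4, 6] / [9];  Q = [1, 2, 3, 6, 9] / [4, 5, 8] / [7]
Final shape: (5, 3, 1).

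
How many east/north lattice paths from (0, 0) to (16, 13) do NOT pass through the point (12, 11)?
Number of paths = 47582745

Total paths from (0, 0) to (16, 13): C(29, 16) = 67863915. Paths through (12, 11): (paths (0, 0) → (12, 11)) × (paths (12, 11) → (16, 13)) = C(23, 12) · C(6, 4) = 1352078 · 15 = 20281170. Avoidance count = 67863915 − 20281170 = 47582745.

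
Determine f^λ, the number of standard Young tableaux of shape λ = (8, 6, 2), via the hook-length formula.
# SYT of shape (8, 6, 2) = 68640

Hook-length formula: f^λ = n! / Π hook(c), product over all cells c of the Young diagram. For λ = (8, 6, 2), n = 16 boxes. Hook lengths by row (left-to-right, top-to-bottom): [10, 9, 7, 6, 5, 4, 2, 1]; [7, 6, 4, 3, 2, 1]; [2, 1]. Product of hooks = 304819200. So f^λ = 16! / 304819200 = 20922789888000 / 304819200 = 68640.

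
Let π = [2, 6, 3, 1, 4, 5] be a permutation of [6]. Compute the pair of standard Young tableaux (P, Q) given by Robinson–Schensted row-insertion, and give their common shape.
P = [1, 3, 4, 5] / [2] / [6];  Q = [1, 2, 5, 6] / [3] / [4];  common shape = (4, 1, 1)

Row-insert the values π_1, π_2, … into P one at a time, bumping the leftmost entry strictly greater than the inserted value down to the next row. The recording tableau Q records, in position (i, j), the step at which that cell was added to P.
  Insert 2 (step 1): P = [2];  Q = [1]
  Insert 6 (step 2): P = [2, 6];  Q = [1, 2]
  Insert 3 (step 3): P = [2, 3] / [6];  Q = [1, 2] / [3]
  Insert 1 (step 4): P = [1, 3] / [2] / [6];  Q = [1, 2] / [3] / [4]
  Insert 4 (step 5): P = [1, 3, 4] / [2] / [6];  Q = [1, 2, 5] / [3] / [4]
  Insert 5 (step 6): P = [1, 3, 4, 5] / [2] / [6];  Q = [1, 2, 5, 6] / [3] / [4]
Final shape: (4, 1, 1).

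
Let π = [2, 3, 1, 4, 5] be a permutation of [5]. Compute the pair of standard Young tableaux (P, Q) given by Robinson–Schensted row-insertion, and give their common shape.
P = [1, 3, 4, 5] / [2];  Q = [1, 2, 4, 5] / [3];  common shape = (4, 1)

Row-insert the values π_1, π_2, … into P one at a time, bumping the leftmost entry strictly greater than the inserted value down to the next row. The recording tableau Q records, in position (i, j), the step at which that cell was added to P.
  Insert 2 (step 1): P = [2];  Q = [1]
  Insert 3 (step 2): P = [2, 3];  Q = [1, 2]
  Insert 1 (step 3): P = [1, 3] / [2];  Q = [1, 2] / [3]
  Insert 4 (step 4): P = [1, 3, 4] / [2];  Q = [1, 2, 4] / [3]
  Insert 5 (step 5): P = [1, 3, 4, 5] / [2];  Q = [1, 2, 4, 5] / [3]
Final shape: (4, 1).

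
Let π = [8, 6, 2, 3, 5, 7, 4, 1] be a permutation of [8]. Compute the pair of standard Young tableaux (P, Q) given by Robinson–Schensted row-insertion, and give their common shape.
P = [1, 3, 4, 7] / [2] / [5] / [6] / [8];  Q = [1, 4, 5, 6] / [2] / [3] / [7] / [8];  common shape = (4, 1, 1, 1, 1)

Row-insert the values π_1, π_2, … into P one at a time, bumping the leftmost entry strictly greater than the inserted value down to the next row. The recording tableau Q records, in position (i, j), the step at which that cell was added to P.
  Insert 8 (step 1): P = [8];  Q = [1]
  Insert 6 (step 2): P = [6] / [8];  Q = [1] / [2]
  Insert 2 (step 3): P = [2] / [6] / [8];  Q = [1] / [2] / [3]
  Insert 3 (step 4): P = [2, 3] / [6] / [8];  Q = [1, 4] / [2] / [3]
  Insert 5 (step 5): P = [2, 3, 5] / [6] / [8];  Q = [1, 4, 5] / [2] / [3]
  Insert 7 (step 6): P = [2, 3, 5, 7] / [6] / [8];  Q = [1, 4, 5, 6] / [2] / [3]
  Insert 4 (step 7): P = [2, 3, 4, 7] / [5] / [6] / [8];  Q = [1, 4, 5, 6] / [2] / [3] / [7]
  Insert 1 (step 8): P = [1, 3, 4, 7] / [2] / [5] / [6] / [8];  Q = [1, 4, 5, 6] / [2] / [3] / [7] / [8]
Final shape: (4, 1, 1, 1, 1).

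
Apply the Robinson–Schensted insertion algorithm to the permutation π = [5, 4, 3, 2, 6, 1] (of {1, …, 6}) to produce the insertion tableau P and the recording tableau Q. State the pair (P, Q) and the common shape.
P = [1, 6] / [2] / [3] / [4] / [5];  Q = [1, 5] / [2] / [3] / [4] / [6];  common shape = (2, 1, 1, 1, 1)

Row-insert the values π_1, π_2, … into P one at a time, bumping the leftmost entry strictly greater than the inserted value down to the next row. The recording tableau Q records, in position (i, j), the step at which that cell was added to P.
  Insert 5 (step 1): P = [5];  Q = [1]
  Insert 4 (step 2): P = [4] / [5];  Q = [1] / [2]
  Insert 3 (step 3): P = [3] / [4] / [5];  Q = [1] / [2] / [3]
  Insert 2 (step 4): P = [2] / [3] / [4] / [5];  Q = [1] / [2] / [3] / [4]
  Insert 6 (step 5): P = [2, 6] / [3] / [4] / [5];  Q = [1, 5] / [2] / [3] / [4]
  Insert 1 (step 6): P = [1, 6] / [2] / [3] / [4] / [5];  Q = [1, 5] / [2] / [3] / [4] / [6]
Final shape: (2, 1, 1, 1, 1).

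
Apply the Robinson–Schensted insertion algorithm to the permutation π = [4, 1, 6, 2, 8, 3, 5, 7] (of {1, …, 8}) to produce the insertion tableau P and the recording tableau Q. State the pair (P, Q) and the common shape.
P = [1, 2, 3, 5, 7] / [4, 6, 8];  Q = [1, 3, 5, 7, 8] / [2, 4, 6];  common shape = (5, 3)

Row-insert the values π_1, π_2, … into P one at a time, bumping the leftmost entry strictly greater than the inserted value down to the next row. The recording tableau Q records, in position (i, j), the step at which that cell was added to P.
  Insert 4 (step 1): P = [4];  Q = [1]
  Insert 1 (step 2): P = [1] / [4];  Q = [1] / [2]
  Insert 6 (step 3): P = [1, 6] / [4];  Q = [1, 3] / [2]
  Insert 2 (step 4): P = [1, 2] / [4, 6];  Q = [1, 3] / [2, 4]
  Insert 8 (step 5): P = [1, 2, 8] / [4, 6];  Q = [1, 3, 5] / [2, 4]
  Insert 3 (step 6): P = [1, 2, 3] / [4, 6, 8];  Q = [1, 3, 5] / [2, 4, 6]
  Insert 5 (step 7): P = [1, 2, 3, 5] / [4, 6, 8];  Q = [1, 3, 5, 7] / [2, 4, 6]
  Insert 7 (step 8): P = [1, 2, 3, 5, 7] / [4, 6, 8];  Q = [1, 3, 5, 7, 8] / [2, 4, 6]
Final shape: (5, 3).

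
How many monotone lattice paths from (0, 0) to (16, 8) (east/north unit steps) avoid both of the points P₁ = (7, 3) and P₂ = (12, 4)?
Number of paths = 418231

Inclusion–exclusion. Total paths: C(24, 16) = 735471. Through P₁: C(10, 7)·C(14, 9) = 240240. Through P₂: C(16, 12)·C(8, 4) = 127400. Since P₁ is strictly southwest of P₂, a monotone path through both must visit P₁ then P₂; paths through both = C(10, 7)·C(6, 5)·C(8, 4) = 50400. Avoid both = 735471 − 240240 − 127400 + 50400 = 418231.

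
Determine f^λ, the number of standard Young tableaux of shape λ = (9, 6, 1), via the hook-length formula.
# SYT of shape (9, 6, 1) = 24960

Hook-length formula: f^λ = n! / Π hook(c), product over all cells c of the Young diagram. For λ = (9, 6, 1), n = 16 boxes. Hook lengths by row (left-to-right, top-to-bottom): [11, 9, 8, 7, 6, 5, 3, 2, 1]; [7, 5, 4, 3, 2, 1]; [1]. Product of hooks = 838252800. So f^λ = 16! / 838252800 = 20922789888000 / 838252800 = 24960.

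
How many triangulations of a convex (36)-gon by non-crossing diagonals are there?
C_34 = 812944042149730764

These polygon triangulations are counted by the Catalan number C_n = (1/(n + 1)) · C(2n, n). For n = 34: C_34 = (1/35) · C(68, 34) = 28453041475240576740/35 = 812944042149730764.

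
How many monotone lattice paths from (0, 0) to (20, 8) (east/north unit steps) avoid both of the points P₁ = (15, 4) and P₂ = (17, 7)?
Number of paths = 1390353

Inclusion–exclusion. Total paths: C(28, 20) = 3108105. Through P₁: C(19, 15)·C(9, 5) = 488376. Through P₂: C(24, 17)·C(4, 3) = 1384416. Since P₁ is strictly southwest of P₂, a monotone path through both must visit P₁ then P₂; paths through both = C(19, 15)·C(5, 2)·C(4, 3) = 155040. Avoid both = 3108105 − 488376 − 1384416 + 155040 = 1390353.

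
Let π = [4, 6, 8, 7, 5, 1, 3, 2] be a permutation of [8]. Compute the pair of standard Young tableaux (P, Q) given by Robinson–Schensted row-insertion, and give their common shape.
P = [1, 2, 7] / [3, 5] / [4] / [6] / [8];  Q = [1, 2, 3] / [4, 7] / [5] / [6] / [8];  common shape = (3, 2, 1, 1, 1)

Row-insert the values π_1, π_2, … into P one at a time, bumping the leftmost entry strictly greater than the inserted value down to the next row. The recording tableau Q records, in position (i, j), the step at which that cell was added to P.
  Insert 4 (step 1): P = [4];  Q = [1]
  Insert 6 (step 2): P = [4, 6];  Q = [1, 2]
  Insert 8 (step 3): P = [4, 6, 8];  Q = [1, 2, 3]
  Insert 7 (step 4): P = [4, 6, 7] / [8];  Q = [1, 2, 3] / [4]
  Insert 5 (step 5): P = [4, 5, 7] / [6] / [8];  Q = [1, 2, 3] / [4] / [5]
  Insert 1 (step 6): P = [1, 5, 7] / [4] / [6] / [8];  Q = [1, 2, 3] / [4] / [5] / [6]
  Insert 3 (step 7): P = [1, 3, 7] / [4, 5] / [6] / [8];  Q = [1, 2, 3] / [4, 7] / [5] / [6]
  Insert 2 (step 8): P = [1, 2, 7] / [3, 5] / [4] / [6] / [8];  Q = [1, 2, 3] / [4, 7] / [5] / [6] / [8]
Final shape: (3, 2, 1, 1, 1).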